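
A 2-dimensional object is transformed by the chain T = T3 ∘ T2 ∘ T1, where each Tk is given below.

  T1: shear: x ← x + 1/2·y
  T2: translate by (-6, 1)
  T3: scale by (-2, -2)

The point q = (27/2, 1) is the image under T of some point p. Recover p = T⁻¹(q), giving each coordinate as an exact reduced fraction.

T1 = [1 1/2 0; 0 1 0; 0 0 1]
T2·T1 = [1 1/2 -6; 0 1 1; 0 0 1]
T3·…·T1 = [-2 -1 12; 0 -2 -2; 0 0 1]
det M = 4; M⁻¹ = [-1/2 1/4 13/2; 0 -1/2 -1; 0 0 1]
M⁻¹ · (27/2, 1)ᵀ = (0, -3/2)ᵀ

p = (0, -3/2)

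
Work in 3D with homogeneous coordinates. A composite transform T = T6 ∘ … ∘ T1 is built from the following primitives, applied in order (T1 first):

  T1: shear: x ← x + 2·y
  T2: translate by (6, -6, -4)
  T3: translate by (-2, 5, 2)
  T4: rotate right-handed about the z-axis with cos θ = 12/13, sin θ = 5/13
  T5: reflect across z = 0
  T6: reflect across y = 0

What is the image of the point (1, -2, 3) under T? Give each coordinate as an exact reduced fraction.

T(p) = (27/13, 31/13, -1)

T1 shear: x ← x + 2·y: (1, -2, 3) → (-3, -2, 3)
T2 translate by (6, -6, -4): (-3, -2, 3) → (3, -8, -1)
T3 translate by (-2, 5, 2): (3, -8, -1) → (1, -3, 1)
T4 rotate right-handed about the z-axis with cos θ = 12/13, sin θ = 5/13: (1, -3, 1) → (27/13, -31/13, 1)
T5 reflect across z = 0: (27/13, -31/13, 1) → (27/13, -31/13, -1)
T6 reflect across y = 0: (27/13, -31/13, -1) → (27/13, 31/13, -1)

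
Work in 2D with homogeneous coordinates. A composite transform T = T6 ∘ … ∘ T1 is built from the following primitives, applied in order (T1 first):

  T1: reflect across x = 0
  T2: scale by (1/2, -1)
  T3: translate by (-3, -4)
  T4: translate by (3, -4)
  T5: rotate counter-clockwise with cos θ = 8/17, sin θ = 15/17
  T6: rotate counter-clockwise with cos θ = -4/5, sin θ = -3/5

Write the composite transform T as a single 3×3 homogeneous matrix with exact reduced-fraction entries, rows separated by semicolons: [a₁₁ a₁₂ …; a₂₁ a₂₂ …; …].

T1 = [-1 0 0; 0 1 0; 0 0 1]
T2·T1 = [-1/2 0 0; 0 -1 0; 0 0 1]
T3·…·T1 = [-1/2 0 -3; 0 -1 -4; 0 0 1]
T4·…·T1 = [-1/2 0 0; 0 -1 -8; 0 0 1]
T5·…·T1 = [-4/17 15/17 120/17; -15/34 -8/17 -64/17; 0 0 1]
T6·…·T1 = [-13/170 -84/85 -672/85; 42/85 -13/85 -104/85; 0 0 1]

T = [-13/170 -84/85 -672/85; 42/85 -13/85 -104/85; 0 0 1]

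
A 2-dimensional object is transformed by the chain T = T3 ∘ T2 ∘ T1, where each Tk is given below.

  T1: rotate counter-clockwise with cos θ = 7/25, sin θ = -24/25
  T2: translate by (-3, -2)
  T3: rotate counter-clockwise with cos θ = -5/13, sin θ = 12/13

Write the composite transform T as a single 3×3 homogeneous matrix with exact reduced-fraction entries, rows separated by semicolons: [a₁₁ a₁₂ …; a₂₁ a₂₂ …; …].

T1 = [7/25 24/25 0; -24/25 7/25 0; 0 0 1]
T2·T1 = [7/25 24/25 -3; -24/25 7/25 -2; 0 0 1]
T3·…·T1 = [253/325 -204/325 3; 204/325 253/325 -2; 0 0 1]

T = [253/325 -204/325 3; 204/325 253/325 -2; 0 0 1]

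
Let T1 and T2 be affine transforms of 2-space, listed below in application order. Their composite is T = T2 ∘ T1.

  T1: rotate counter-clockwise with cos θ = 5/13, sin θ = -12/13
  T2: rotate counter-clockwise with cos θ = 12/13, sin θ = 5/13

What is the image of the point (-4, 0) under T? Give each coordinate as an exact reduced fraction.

T(p) = (-480/169, 476/169)

T1 rotate counter-clockwise with cos θ = 5/13, sin θ = -12/13: (-4, 0) → (-20/13, 48/13)
T2 rotate counter-clockwise with cos θ = 12/13, sin θ = 5/13: (-20/13, 48/13) → (-480/169, 476/169)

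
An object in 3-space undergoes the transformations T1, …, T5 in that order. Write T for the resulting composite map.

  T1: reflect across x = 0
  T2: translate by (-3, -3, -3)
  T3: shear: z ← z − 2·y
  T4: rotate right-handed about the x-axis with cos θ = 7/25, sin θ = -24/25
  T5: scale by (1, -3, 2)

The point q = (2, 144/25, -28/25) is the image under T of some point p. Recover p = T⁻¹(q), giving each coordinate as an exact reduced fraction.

T1 = [-1 0 0 0; 0 1 0 0; 0 0 1 0; 0 0 0 1]
T2·T1 = [-1 0 0 -3; 0 1 0 -3; 0 0 1 -3; 0 0 0 1]
T3·…·T1 = [-1 0 0 -3; 0 1 0 -3; 0 -2 1 3; 0 0 0 1]
T4·…·T1 = [-1 0 0 -3; 0 -41/25 24/25 51/25; 0 -38/25 7/25 93/25; 0 0 0 1]
T5·…·T1 = [-1 0 0 -3; 0 123/25 -72/25 -153/25; 0 -76/25 14/25 186/25; 0 0 0 1]
det M = 6; M⁻¹ = [-1 0 0 -3; 0 -7/75 -12/25 3; 0 -38/75 -41/50 3; 0 0 0 1]
M⁻¹ · (2, 144/25, -28/25)ᵀ = (-5, 3, 1)ᵀ

p = (-5, 3, 1)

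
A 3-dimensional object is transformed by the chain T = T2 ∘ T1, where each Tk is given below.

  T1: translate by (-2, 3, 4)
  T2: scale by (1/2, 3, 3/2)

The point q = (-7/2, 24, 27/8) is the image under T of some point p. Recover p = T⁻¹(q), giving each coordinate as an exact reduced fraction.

p = (-5, 5, -7/4)

T1 = [1 0 0 -2; 0 1 0 3; 0 0 1 4; 0 0 0 1]
T2·T1 = [1/2 0 0 -1; 0 3 0 9; 0 0 3/2 6; 0 0 0 1]
det M = 9/4; M⁻¹ = [2 0 0 2; 0 1/3 0 -3; 0 0 2/3 -4; 0 0 0 1]
M⁻¹ · (-7/2, 24, 27/8)ᵀ = (-5, 5, -7/4)ᵀ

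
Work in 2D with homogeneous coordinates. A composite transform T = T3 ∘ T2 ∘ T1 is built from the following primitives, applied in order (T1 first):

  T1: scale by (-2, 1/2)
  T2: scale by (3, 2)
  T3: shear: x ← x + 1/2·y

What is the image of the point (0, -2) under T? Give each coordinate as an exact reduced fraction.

T1 scale by (-2, 1/2): (0, -2) → (0, -1)
T2 scale by (3, 2): (0, -1) → (0, -2)
T3 shear: x ← x + 1/2·y: (0, -2) → (-1, -2)

T(p) = (-1, -2)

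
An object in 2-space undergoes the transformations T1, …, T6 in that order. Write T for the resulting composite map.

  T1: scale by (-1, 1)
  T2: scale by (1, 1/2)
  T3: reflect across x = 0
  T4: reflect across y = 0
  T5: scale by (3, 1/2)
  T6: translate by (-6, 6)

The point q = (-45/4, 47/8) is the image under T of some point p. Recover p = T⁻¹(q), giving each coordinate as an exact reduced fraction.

p = (-7/4, 1/2)

T1 = [-1 0 0; 0 1 0; 0 0 1]
T2·T1 = [-1 0 0; 0 1/2 0; 0 0 1]
T3·…·T1 = [1 0 0; 0 1/2 0; 0 0 1]
T4·…·T1 = [1 0 0; 0 -1/2 0; 0 0 1]
T5·…·T1 = [3 0 0; 0 -1/4 0; 0 0 1]
T6·…·T1 = [3 0 -6; 0 -1/4 6; 0 0 1]
det M = -3/4; M⁻¹ = [1/3 0 2; 0 -4 24; 0 0 1]
M⁻¹ · (-45/4, 47/8)ᵀ = (-7/4, 1/2)ᵀ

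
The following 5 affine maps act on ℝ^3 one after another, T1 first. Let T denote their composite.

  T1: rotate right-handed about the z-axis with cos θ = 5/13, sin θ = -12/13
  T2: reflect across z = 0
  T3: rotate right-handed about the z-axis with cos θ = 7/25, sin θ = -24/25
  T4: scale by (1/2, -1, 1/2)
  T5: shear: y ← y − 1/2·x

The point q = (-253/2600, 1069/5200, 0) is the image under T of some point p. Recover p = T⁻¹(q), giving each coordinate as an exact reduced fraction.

p = (1/4, 0, 0)

T1 = [5/13 12/13 0 0; -12/13 5/13 0 0; 0 0 1 0; 0 0 0 1]
T2·T1 = [5/13 12/13 0 0; -12/13 5/13 0 0; 0 0 -1 0; 0 0 0 1]
T3·…·T1 = [-253/325 204/325 0 0; -204/325 -253/325 0 0; 0 0 -1 0; 0 0 0 1]
T4·…·T1 = [-253/650 102/325 0 0; 204/325 253/325 0 0; 0 0 -1/2 0; 0 0 0 1]
T5·…·T1 = [-253/650 102/325 0 0; 1069/1300 202/325 0 0; 0 0 -1/2 0; 0 0 0 1]
det M = 1/4; M⁻¹ = [-404/325 204/325 0 0; 1069/650 253/325 0 0; 0 0 -2 0; 0 0 0 1]
M⁻¹ · (-253/2600, 1069/5200, 0)ᵀ = (1/4, 0, 0)ᵀ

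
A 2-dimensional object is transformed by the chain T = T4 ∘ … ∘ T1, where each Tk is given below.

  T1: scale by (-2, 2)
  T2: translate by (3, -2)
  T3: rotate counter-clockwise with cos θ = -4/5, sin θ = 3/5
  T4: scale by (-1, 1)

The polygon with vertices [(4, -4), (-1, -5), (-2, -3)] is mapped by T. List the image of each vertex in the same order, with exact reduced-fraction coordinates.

image vertices: (-10, 5), (-16/5, 63/5), (4/5, 53/5)

T1 scale by (-2, 2): (4, -4) → (-8, -8); (-1, -5) → (2, -10); (-2, -3) → (4, -6)
T2 translate by (3, -2): (-8, -8) → (-5, -10); (2, -10) → (5, -12); (4, -6) → (7, -8)
T3 rotate counter-clockwise with cos θ = -4/5, sin θ = 3/5: (-5, -10) → (10, 5); (5, -12) → (16/5, 63/5); (7, -8) → (-4/5, 53/5)
T4 scale by (-1, 1): (10, 5) → (-10, 5); (16/5, 63/5) → (-16/5, 63/5); (-4/5, 53/5) → (4/5, 53/5)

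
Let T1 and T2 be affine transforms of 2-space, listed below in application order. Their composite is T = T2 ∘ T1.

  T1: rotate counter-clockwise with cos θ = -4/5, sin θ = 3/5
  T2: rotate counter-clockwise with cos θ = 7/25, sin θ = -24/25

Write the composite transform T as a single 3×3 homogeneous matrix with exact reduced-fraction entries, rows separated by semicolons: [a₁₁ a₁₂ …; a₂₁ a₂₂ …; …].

T1 = [-4/5 -3/5 0; 3/5 -4/5 0; 0 0 1]
T2·T1 = [44/125 -117/125 0; 117/125 44/125 0; 0 0 1]

T = [44/125 -117/125 0; 117/125 44/125 0; 0 0 1]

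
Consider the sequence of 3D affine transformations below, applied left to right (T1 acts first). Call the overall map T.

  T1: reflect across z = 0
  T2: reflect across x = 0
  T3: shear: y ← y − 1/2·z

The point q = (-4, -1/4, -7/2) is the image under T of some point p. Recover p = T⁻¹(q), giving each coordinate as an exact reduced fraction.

p = (4, -2, 7/2)

T1 = [1 0 0 0; 0 1 0 0; 0 0 -1 0; 0 0 0 1]
T2·T1 = [-1 0 0 0; 0 1 0 0; 0 0 -1 0; 0 0 0 1]
T3·…·T1 = [-1 0 0 0; 0 1 1/2 0; 0 0 -1 0; 0 0 0 1]
det M = 1; M⁻¹ = [-1 0 0 0; 0 1 1/2 0; 0 0 -1 0; 0 0 0 1]
M⁻¹ · (-4, -1/4, -7/2)ᵀ = (4, -2, 7/2)ᵀ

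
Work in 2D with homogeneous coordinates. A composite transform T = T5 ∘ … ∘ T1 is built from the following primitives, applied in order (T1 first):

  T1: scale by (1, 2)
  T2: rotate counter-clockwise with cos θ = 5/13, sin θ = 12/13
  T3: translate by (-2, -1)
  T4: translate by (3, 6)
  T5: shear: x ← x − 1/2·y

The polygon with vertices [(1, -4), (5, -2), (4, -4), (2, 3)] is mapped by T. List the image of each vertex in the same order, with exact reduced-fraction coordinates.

image vertices: (191/26, 37/13), (67/26, 105/13), (185/26, 73/13), (-217/26, 119/13)

T1 scale by (1, 2): (1, -4) → (1, -8); (5, -2) → (5, -4); (4, -4) → (4, -8); (2, 3) → (2, 6)
T2 rotate counter-clockwise with cos θ = 5/13, sin θ = 12/13: (1, -8) → (101/13, -28/13); (5, -4) → (73/13, 40/13); (4, -8) → (116/13, 8/13); (2, 6) → (-62/13, 54/13)
T3 translate by (-2, -1): (101/13, -28/13) → (75/13, -41/13); (73/13, 40/13) → (47/13, 27/13); (116/13, 8/13) → (90/13, -5/13); (-62/13, 54/13) → (-88/13, 41/13)
T4 translate by (3, 6): (75/13, -41/13) → (114/13, 37/13); (47/13, 27/13) → (86/13, 105/13); (90/13, -5/13) → (129/13, 73/13); (-88/13, 41/13) → (-49/13, 119/13)
T5 shear: x ← x − 1/2·y: (114/13, 37/13) → (191/26, 37/13); (86/13, 105/13) → (67/26, 105/13); (129/13, 73/13) → (185/26, 73/13); (-49/13, 119/13) → (-217/26, 119/13)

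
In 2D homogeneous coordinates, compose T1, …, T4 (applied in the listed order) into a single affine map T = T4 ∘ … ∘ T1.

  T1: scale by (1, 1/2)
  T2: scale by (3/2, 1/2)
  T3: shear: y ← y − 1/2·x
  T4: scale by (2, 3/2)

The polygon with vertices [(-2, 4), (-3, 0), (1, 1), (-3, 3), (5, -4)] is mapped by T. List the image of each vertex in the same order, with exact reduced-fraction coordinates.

image vertices: (-6, 15/4), (-9, 27/8), (3, -3/4), (-9, 9/2), (15, -57/8)

T1 scale by (1, 1/2): (-2, 4) → (-2, 2); (-3, 0) → (-3, 0); (1, 1) → (1, 1/2); (-3, 3) → (-3, 3/2); (5, -4) → (5, -2)
T2 scale by (3/2, 1/2): (-2, 2) → (-3, 1); (-3, 0) → (-9/2, 0); (1, 1/2) → (3/2, 1/4); (-3, 3/2) → (-9/2, 3/4); (5, -2) → (15/2, -1)
T3 shear: y ← y − 1/2·x: (-3, 1) → (-3, 5/2); (-9/2, 0) → (-9/2, 9/4); (3/2, 1/4) → (3/2, -1/2); (-9/2, 3/4) → (-9/2, 3); (15/2, -1) → (15/2, -19/4)
T4 scale by (2, 3/2): (-3, 5/2) → (-6, 15/4); (-9/2, 9/4) → (-9, 27/8); (3/2, -1/2) → (3, -3/4); (-9/2, 3) → (-9, 9/2); (15/2, -19/4) → (15, -57/8)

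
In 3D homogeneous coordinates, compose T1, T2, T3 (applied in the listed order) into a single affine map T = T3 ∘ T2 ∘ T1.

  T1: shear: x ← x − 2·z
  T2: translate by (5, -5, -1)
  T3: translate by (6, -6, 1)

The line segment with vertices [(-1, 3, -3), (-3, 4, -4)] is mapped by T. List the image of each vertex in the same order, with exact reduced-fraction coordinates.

T1 shear: x ← x − 2·z: (-1, 3, -3) → (5, 3, -3); (-3, 4, -4) → (5, 4, -4)
T2 translate by (5, -5, -1): (5, 3, -3) → (10, -2, -4); (5, 4, -4) → (10, -1, -5)
T3 translate by (6, -6, 1): (10, -2, -4) → (16, -8, -3); (10, -1, -5) → (16, -7, -4)

image vertices: (16, -8, -3), (16, -7, -4)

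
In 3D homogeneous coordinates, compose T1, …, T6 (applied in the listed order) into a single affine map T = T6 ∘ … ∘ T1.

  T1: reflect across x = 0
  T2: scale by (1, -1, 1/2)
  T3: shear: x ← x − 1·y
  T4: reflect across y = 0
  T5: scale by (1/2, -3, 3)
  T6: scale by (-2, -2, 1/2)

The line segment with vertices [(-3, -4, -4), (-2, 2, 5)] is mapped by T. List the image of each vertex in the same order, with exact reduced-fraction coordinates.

image vertices: (1, -24, -3), (-4, 12, 15/4)

T1 reflect across x = 0: (-3, -4, -4) → (3, -4, -4); (-2, 2, 5) → (2, 2, 5)
T2 scale by (1, -1, 1/2): (3, -4, -4) → (3, 4, -2); (2, 2, 5) → (2, -2, 5/2)
T3 shear: x ← x − 1·y: (3, 4, -2) → (-1, 4, -2); (2, -2, 5/2) → (4, -2, 5/2)
T4 reflect across y = 0: (-1, 4, -2) → (-1, -4, -2); (4, -2, 5/2) → (4, 2, 5/2)
T5 scale by (1/2, -3, 3): (-1, -4, -2) → (-1/2, 12, -6); (4, 2, 5/2) → (2, -6, 15/2)
T6 scale by (-2, -2, 1/2): (-1/2, 12, -6) → (1, -24, -3); (2, -6, 15/2) → (-4, 12, 15/4)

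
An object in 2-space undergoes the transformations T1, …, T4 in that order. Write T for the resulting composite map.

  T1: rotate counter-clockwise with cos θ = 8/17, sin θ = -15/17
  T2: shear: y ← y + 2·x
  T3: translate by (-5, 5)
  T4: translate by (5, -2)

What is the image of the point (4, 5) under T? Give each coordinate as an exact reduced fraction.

T1 rotate counter-clockwise with cos θ = 8/17, sin θ = -15/17: (4, 5) → (107/17, -20/17)
T2 shear: y ← y + 2·x: (107/17, -20/17) → (107/17, 194/17)
T3 translate by (-5, 5): (107/17, 194/17) → (22/17, 279/17)
T4 translate by (5, -2): (22/17, 279/17) → (107/17, 245/17)

T(p) = (107/17, 245/17)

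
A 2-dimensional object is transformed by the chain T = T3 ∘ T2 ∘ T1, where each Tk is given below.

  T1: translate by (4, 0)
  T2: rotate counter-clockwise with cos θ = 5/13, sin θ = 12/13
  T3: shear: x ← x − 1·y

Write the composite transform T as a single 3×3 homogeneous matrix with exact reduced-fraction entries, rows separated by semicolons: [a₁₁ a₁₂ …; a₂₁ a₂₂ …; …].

T = [-7/13 -17/13 -28/13; 12/13 5/13 48/13; 0 0 1]

T1 = [1 0 4; 0 1 0; 0 0 1]
T2·T1 = [5/13 -12/13 20/13; 12/13 5/13 48/13; 0 0 1]
T3·…·T1 = [-7/13 -17/13 -28/13; 12/13 5/13 48/13; 0 0 1]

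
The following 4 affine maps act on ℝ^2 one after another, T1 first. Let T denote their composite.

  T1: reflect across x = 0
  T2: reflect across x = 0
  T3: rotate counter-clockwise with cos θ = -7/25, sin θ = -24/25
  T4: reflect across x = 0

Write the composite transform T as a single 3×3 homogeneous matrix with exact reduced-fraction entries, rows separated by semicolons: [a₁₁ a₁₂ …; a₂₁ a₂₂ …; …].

T1 = [-1 0 0; 0 1 0; 0 0 1]
T2·T1 = [1 0 0; 0 1 0; 0 0 1]
T3·…·T1 = [-7/25 24/25 0; -24/25 -7/25 0; 0 0 1]
T4·…·T1 = [7/25 -24/25 0; -24/25 -7/25 0; 0 0 1]

T = [7/25 -24/25 0; -24/25 -7/25 0; 0 0 1]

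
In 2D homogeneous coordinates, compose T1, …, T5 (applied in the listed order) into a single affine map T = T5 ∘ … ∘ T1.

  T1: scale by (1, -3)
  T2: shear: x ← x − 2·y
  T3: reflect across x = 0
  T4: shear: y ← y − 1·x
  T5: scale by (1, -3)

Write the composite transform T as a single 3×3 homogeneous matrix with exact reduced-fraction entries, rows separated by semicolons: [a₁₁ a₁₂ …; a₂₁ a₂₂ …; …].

T1 = [1 0 0; 0 -3 0; 0 0 1]
T2·T1 = [1 6 0; 0 -3 0; 0 0 1]
T3·…·T1 = [-1 -6 0; 0 -3 0; 0 0 1]
T4·…·T1 = [-1 -6 0; 1 3 0; 0 0 1]
T5·…·T1 = [-1 -6 0; -3 -9 0; 0 0 1]

T = [-1 -6 0; -3 -9 0; 0 0 1]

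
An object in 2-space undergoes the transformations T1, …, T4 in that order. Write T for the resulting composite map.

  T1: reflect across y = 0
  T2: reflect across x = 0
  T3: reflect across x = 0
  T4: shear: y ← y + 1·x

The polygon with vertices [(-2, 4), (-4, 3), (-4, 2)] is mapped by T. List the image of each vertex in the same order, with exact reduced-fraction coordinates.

T1 reflect across y = 0: (-2, 4) → (-2, -4); (-4, 3) → (-4, -3); (-4, 2) → (-4, -2)
T2 reflect across x = 0: (-2, -4) → (2, -4); (-4, -3) → (4, -3); (-4, -2) → (4, -2)
T3 reflect across x = 0: (2, -4) → (-2, -4); (4, -3) → (-4, -3); (4, -2) → (-4, -2)
T4 shear: y ← y + 1·x: (-2, -4) → (-2, -6); (-4, -3) → (-4, -7); (-4, -2) → (-4, -6)

image vertices: (-2, -6), (-4, -7), (-4, -6)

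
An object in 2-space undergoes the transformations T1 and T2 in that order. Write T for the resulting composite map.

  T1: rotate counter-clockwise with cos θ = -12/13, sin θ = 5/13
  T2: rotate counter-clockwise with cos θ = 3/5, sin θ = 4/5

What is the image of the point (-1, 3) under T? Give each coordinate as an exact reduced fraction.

T1 rotate counter-clockwise with cos θ = -12/13, sin θ = 5/13: (-1, 3) → (-3/13, -41/13)
T2 rotate counter-clockwise with cos θ = 3/5, sin θ = 4/5: (-3/13, -41/13) → (31/13, -27/13)

T(p) = (31/13, -27/13)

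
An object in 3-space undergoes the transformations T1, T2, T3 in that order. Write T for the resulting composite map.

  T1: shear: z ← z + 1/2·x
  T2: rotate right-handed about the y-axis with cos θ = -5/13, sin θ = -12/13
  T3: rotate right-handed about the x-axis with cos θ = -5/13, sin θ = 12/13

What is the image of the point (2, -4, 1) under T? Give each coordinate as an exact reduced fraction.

T(p) = (-34/13, 92/169, -694/169)

T1 shear: z ← z + 1/2·x: (2, -4, 1) → (2, -4, 2)
T2 rotate right-handed about the y-axis with cos θ = -5/13, sin θ = -12/13: (2, -4, 2) → (-34/13, -4, 14/13)
T3 rotate right-handed about the x-axis with cos θ = -5/13, sin θ = 12/13: (-34/13, -4, 14/13) → (-34/13, 92/169, -694/169)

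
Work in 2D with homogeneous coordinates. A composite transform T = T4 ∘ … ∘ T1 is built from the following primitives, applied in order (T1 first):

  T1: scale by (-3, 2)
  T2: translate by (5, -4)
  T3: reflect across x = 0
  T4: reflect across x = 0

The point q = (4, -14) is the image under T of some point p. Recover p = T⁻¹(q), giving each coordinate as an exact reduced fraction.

p = (1/3, -5)

T1 = [-3 0 0; 0 2 0; 0 0 1]
T2·T1 = [-3 0 5; 0 2 -4; 0 0 1]
T3·…·T1 = [3 0 -5; 0 2 -4; 0 0 1]
T4·…·T1 = [-3 0 5; 0 2 -4; 0 0 1]
det M = -6; M⁻¹ = [-1/3 0 5/3; 0 1/2 2; 0 0 1]
M⁻¹ · (4, -14)ᵀ = (1/3, -5)ᵀ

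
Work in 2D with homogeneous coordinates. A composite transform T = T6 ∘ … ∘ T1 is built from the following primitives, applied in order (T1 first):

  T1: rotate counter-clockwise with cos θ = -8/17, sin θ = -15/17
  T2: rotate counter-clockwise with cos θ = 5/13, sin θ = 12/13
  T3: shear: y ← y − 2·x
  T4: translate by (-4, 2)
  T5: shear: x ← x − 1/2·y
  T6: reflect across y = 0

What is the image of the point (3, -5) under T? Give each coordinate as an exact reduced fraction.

T(p) = (-161/26, -99/221)

T1 rotate counter-clockwise with cos θ = -8/17, sin θ = -15/17: (3, -5) → (-99/17, -5/17)
T2 rotate counter-clockwise with cos θ = 5/13, sin θ = 12/13: (-99/17, -5/17) → (-435/221, -1213/221)
T3 shear: y ← y − 2·x: (-435/221, -1213/221) → (-435/221, -343/221)
T4 translate by (-4, 2): (-435/221, -343/221) → (-1319/221, 99/221)
T5 shear: x ← x − 1/2·y: (-1319/221, 99/221) → (-161/26, 99/221)
T6 reflect across y = 0: (-161/26, 99/221) → (-161/26, -99/221)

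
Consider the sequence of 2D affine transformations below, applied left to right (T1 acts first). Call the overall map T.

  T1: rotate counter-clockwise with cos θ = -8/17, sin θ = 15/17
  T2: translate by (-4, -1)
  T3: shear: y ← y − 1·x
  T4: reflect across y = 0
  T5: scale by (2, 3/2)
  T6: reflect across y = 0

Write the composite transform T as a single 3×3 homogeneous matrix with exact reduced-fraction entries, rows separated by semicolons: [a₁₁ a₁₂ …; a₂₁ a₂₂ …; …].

T = [-16/17 -30/17 -8; 69/34 21/34 9/2; 0 0 1]

T1 = [-8/17 -15/17 0; 15/17 -8/17 0; 0 0 1]
T2·T1 = [-8/17 -15/17 -4; 15/17 -8/17 -1; 0 0 1]
T3·…·T1 = [-8/17 -15/17 -4; 23/17 7/17 3; 0 0 1]
T4·…·T1 = [-8/17 -15/17 -4; -23/17 -7/17 -3; 0 0 1]
T5·…·T1 = [-16/17 -30/17 -8; -69/34 -21/34 -9/2; 0 0 1]
T6·…·T1 = [-16/17 -30/17 -8; 69/34 21/34 9/2; 0 0 1]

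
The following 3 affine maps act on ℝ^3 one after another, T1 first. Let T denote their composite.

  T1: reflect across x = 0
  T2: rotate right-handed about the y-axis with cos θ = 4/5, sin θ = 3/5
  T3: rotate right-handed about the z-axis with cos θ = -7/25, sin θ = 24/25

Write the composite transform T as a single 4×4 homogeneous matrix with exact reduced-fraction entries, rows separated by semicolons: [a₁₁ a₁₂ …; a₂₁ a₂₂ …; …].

T = [28/125 -24/25 -21/125 0; -96/125 -7/25 72/125 0; 3/5 0 4/5 0; 0 0 0 1]

T1 = [-1 0 0 0; 0 1 0 0; 0 0 1 0; 0 0 0 1]
T2·T1 = [-4/5 0 3/5 0; 0 1 0 0; 3/5 0 4/5 0; 0 0 0 1]
T3·…·T1 = [28/125 -24/25 -21/125 0; -96/125 -7/25 72/125 0; 3/5 0 4/5 0; 0 0 0 1]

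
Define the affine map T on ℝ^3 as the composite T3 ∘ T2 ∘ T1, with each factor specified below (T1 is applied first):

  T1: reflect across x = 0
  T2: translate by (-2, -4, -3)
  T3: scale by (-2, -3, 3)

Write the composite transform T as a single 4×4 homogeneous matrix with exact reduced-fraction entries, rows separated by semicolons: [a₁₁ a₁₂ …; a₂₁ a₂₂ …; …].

T = [2 0 0 4; 0 -3 0 12; 0 0 3 -9; 0 0 0 1]

T1 = [-1 0 0 0; 0 1 0 0; 0 0 1 0; 0 0 0 1]
T2·T1 = [-1 0 0 -2; 0 1 0 -4; 0 0 1 -3; 0 0 0 1]
T3·…·T1 = [2 0 0 4; 0 -3 0 12; 0 0 3 -9; 0 0 0 1]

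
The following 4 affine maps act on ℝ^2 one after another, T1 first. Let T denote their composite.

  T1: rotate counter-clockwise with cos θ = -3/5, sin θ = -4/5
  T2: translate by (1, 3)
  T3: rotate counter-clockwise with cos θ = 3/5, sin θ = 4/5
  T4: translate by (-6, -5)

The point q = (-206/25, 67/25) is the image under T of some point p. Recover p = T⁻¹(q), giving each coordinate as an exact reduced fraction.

T1 = [-3/5 4/5 0; -4/5 -3/5 0; 0 0 1]
T2·T1 = [-3/5 4/5 1; -4/5 -3/5 3; 0 0 1]
T3·…·T1 = [7/25 24/25 -9/5; -24/25 7/25 13/5; 0 0 1]
T4·…·T1 = [7/25 24/25 -39/5; -24/25 7/25 -12/5; 0 0 1]
det M = 1; M⁻¹ = [7/25 -24/25 -3/25; 24/25 7/25 204/25; 0 0 1]
M⁻¹ · (-206/25, 67/25)ᵀ = (-5, 1)ᵀ

p = (-5, 1)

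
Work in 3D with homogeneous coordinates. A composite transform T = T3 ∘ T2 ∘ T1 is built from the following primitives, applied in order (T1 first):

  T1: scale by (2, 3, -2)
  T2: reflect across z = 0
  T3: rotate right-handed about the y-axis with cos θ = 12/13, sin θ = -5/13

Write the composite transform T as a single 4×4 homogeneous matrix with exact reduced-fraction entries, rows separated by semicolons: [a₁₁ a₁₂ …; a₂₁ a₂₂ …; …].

T = [24/13 0 -10/13 0; 0 3 0 0; 10/13 0 24/13 0; 0 0 0 1]

T1 = [2 0 0 0; 0 3 0 0; 0 0 -2 0; 0 0 0 1]
T2·T1 = [2 0 0 0; 0 3 0 0; 0 0 2 0; 0 0 0 1]
T3·…·T1 = [24/13 0 -10/13 0; 0 3 0 0; 10/13 0 24/13 0; 0 0 0 1]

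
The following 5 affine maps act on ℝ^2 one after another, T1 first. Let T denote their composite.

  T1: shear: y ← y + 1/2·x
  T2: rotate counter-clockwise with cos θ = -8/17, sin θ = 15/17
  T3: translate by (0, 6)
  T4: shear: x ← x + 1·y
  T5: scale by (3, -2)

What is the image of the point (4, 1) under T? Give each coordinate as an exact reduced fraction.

T(p) = (183/17, -276/17)

T1 shear: y ← y + 1/2·x: (4, 1) → (4, 3)
T2 rotate counter-clockwise with cos θ = -8/17, sin θ = 15/17: (4, 3) → (-77/17, 36/17)
T3 translate by (0, 6): (-77/17, 36/17) → (-77/17, 138/17)
T4 shear: x ← x + 1·y: (-77/17, 138/17) → (61/17, 138/17)
T5 scale by (3, -2): (61/17, 138/17) → (183/17, -276/17)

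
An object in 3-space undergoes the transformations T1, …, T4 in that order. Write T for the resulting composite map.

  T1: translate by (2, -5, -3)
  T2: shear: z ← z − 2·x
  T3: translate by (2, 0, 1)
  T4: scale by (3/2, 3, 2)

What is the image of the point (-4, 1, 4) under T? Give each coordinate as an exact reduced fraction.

T(p) = (0, -12, 12)

T1 translate by (2, -5, -3): (-4, 1, 4) → (-2, -4, 1)
T2 shear: z ← z − 2·x: (-2, -4, 1) → (-2, -4, 5)
T3 translate by (2, 0, 1): (-2, -4, 5) → (0, -4, 6)
T4 scale by (3/2, 3, 2): (0, -4, 6) → (0, -12, 12)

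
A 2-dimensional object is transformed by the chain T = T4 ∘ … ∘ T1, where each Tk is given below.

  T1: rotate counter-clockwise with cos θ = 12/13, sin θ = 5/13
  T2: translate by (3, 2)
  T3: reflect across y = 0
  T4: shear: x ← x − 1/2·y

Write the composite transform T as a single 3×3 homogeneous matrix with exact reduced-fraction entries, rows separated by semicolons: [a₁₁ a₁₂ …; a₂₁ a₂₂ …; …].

T1 = [12/13 -5/13 0; 5/13 12/13 0; 0 0 1]
T2·T1 = [12/13 -5/13 3; 5/13 12/13 2; 0 0 1]
T3·…·T1 = [12/13 -5/13 3; -5/13 -12/13 -2; 0 0 1]
T4·…·T1 = [29/26 1/13 4; -5/13 -12/13 -2; 0 0 1]

T = [29/26 1/13 4; -5/13 -12/13 -2; 0 0 1]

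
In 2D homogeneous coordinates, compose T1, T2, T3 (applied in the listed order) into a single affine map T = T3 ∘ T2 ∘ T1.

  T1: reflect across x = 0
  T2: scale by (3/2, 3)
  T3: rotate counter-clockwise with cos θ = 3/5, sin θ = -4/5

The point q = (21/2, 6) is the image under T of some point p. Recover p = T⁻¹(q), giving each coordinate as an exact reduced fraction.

T1 = [-1 0 0; 0 1 0; 0 0 1]
T2·T1 = [-3/2 0 0; 0 3 0; 0 0 1]
T3·…·T1 = [-9/10 12/5 0; 6/5 9/5 0; 0 0 1]
det M = -9/2; M⁻¹ = [-2/5 8/15 0; 4/15 1/5 0; 0 0 1]
M⁻¹ · (21/2, 6)ᵀ = (-1, 4)ᵀ

p = (-1, 4)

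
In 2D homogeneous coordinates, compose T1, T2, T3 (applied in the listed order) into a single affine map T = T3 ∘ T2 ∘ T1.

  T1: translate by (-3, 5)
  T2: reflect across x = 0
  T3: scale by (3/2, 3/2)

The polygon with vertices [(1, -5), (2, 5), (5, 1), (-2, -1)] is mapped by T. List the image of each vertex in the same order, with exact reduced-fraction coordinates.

image vertices: (3, 0), (3/2, 15), (-3, 9), (15/2, 6)

T1 translate by (-3, 5): (1, -5) → (-2, 0); (2, 5) → (-1, 10); (5, 1) → (2, 6); (-2, -1) → (-5, 4)
T2 reflect across x = 0: (-2, 0) → (2, 0); (-1, 10) → (1, 10); (2, 6) → (-2, 6); (-5, 4) → (5, 4)
T3 scale by (3/2, 3/2): (2, 0) → (3, 0); (1, 10) → (3/2, 15); (-2, 6) → (-3, 9); (5, 4) → (15/2, 6)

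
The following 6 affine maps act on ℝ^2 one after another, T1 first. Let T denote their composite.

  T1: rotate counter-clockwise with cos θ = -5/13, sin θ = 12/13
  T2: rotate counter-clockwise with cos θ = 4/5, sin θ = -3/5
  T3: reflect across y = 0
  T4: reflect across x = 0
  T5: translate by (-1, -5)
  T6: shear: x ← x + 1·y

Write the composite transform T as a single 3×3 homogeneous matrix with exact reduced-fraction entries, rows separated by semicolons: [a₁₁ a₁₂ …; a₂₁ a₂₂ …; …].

T1 = [-5/13 -12/13 0; 12/13 -5/13 0; 0 0 1]
T2·T1 = [16/65 -63/65 0; 63/65 16/65 0; 0 0 1]
T3·…·T1 = [16/65 -63/65 0; -63/65 -16/65 0; 0 0 1]
T4·…·T1 = [-16/65 63/65 0; -63/65 -16/65 0; 0 0 1]
T5·…·T1 = [-16/65 63/65 -1; -63/65 -16/65 -5; 0 0 1]
T6·…·T1 = [-79/65 47/65 -6; -63/65 -16/65 -5; 0 0 1]

T = [-79/65 47/65 -6; -63/65 -16/65 -5; 0 0 1]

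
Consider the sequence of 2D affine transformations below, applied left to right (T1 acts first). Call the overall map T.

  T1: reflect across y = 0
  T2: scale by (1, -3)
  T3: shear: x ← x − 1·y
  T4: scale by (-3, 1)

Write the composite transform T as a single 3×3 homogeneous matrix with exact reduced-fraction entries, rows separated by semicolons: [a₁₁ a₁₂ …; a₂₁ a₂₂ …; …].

T1 = [1 0 0; 0 -1 0; 0 0 1]
T2·T1 = [1 0 0; 0 3 0; 0 0 1]
T3·…·T1 = [1 -3 0; 0 3 0; 0 0 1]
T4·…·T1 = [-3 9 0; 0 3 0; 0 0 1]

T = [-3 9 0; 0 3 0; 0 0 1]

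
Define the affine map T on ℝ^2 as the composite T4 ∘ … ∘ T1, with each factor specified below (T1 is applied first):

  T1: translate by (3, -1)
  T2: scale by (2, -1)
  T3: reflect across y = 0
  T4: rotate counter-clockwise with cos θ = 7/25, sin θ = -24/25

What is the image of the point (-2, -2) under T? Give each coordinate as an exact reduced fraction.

T(p) = (-58/25, -69/25)

T1 translate by (3, -1): (-2, -2) → (1, -3)
T2 scale by (2, -1): (1, -3) → (2, 3)
T3 reflect across y = 0: (2, 3) → (2, -3)
T4 rotate counter-clockwise with cos θ = 7/25, sin θ = -24/25: (2, -3) → (-58/25, -69/25)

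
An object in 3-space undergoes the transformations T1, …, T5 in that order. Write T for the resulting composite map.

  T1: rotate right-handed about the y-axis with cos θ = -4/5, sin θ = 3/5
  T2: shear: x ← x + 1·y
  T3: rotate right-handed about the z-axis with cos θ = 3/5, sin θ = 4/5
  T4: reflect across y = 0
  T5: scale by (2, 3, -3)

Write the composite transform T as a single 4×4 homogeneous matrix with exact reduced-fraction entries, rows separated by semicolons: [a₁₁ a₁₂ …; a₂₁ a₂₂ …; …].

T1 = [-4/5 0 3/5 0; 0 1 0 0; -3/5 0 -4/5 0; 0 0 0 1]
T2·T1 = [-4/5 1 3/5 0; 0 1 0 0; -3/5 0 -4/5 0; 0 0 0 1]
T3·…·T1 = [-12/25 -1/5 9/25 0; -16/25 7/5 12/25 0; -3/5 0 -4/5 0; 0 0 0 1]
T4·…·T1 = [-12/25 -1/5 9/25 0; 16/25 -7/5 -12/25 0; -3/5 0 -4/5 0; 0 0 0 1]
T5·…·T1 = [-24/25 -2/5 18/25 0; 48/25 -21/5 -36/25 0; 9/5 0 12/5 0; 0 0 0 1]

T = [-24/25 -2/5 18/25 0; 48/25 -21/5 -36/25 0; 9/5 0 12/5 0; 0 0 0 1]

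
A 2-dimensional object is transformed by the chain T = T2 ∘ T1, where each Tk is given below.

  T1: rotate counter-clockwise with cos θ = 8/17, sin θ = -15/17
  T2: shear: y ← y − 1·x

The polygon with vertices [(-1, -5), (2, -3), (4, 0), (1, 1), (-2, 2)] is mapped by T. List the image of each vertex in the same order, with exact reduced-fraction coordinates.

image vertices: (-83/17, 58/17), (-29/17, -25/17), (32/17, -92/17), (23/17, -30/17), (14/17, 32/17)

T1 rotate counter-clockwise with cos θ = 8/17, sin θ = -15/17: (-1, -5) → (-83/17, -25/17); (2, -3) → (-29/17, -54/17); (4, 0) → (32/17, -60/17); (1, 1) → (23/17, -7/17); (-2, 2) → (14/17, 46/17)
T2 shear: y ← y − 1·x: (-83/17, -25/17) → (-83/17, 58/17); (-29/17, -54/17) → (-29/17, -25/17); (32/17, -60/17) → (32/17, -92/17); (23/17, -7/17) → (23/17, -30/17); (14/17, 46/17) → (14/17, 32/17)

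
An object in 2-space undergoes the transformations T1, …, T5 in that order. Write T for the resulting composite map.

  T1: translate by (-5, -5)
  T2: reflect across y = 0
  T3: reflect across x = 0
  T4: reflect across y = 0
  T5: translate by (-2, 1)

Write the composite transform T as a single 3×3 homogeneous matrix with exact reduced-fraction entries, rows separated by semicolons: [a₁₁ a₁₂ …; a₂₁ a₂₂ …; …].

T1 = [1 0 -5; 0 1 -5; 0 0 1]
T2·T1 = [1 0 -5; 0 -1 5; 0 0 1]
T3·…·T1 = [-1 0 5; 0 -1 5; 0 0 1]
T4·…·T1 = [-1 0 5; 0 1 -5; 0 0 1]
T5·…·T1 = [-1 0 3; 0 1 -4; 0 0 1]

T = [-1 0 3; 0 1 -4; 0 0 1]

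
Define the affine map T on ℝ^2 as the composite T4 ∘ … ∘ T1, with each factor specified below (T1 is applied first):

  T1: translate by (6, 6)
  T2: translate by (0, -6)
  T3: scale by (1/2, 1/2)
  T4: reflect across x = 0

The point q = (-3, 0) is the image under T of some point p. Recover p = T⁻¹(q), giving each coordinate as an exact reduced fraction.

p = (0, 0)

T1 = [1 0 6; 0 1 6; 0 0 1]
T2·T1 = [1 0 6; 0 1 0; 0 0 1]
T3·…·T1 = [1/2 0 3; 0 1/2 0; 0 0 1]
T4·…·T1 = [-1/2 0 -3; 0 1/2 0; 0 0 1]
det M = -1/4; M⁻¹ = [-2 0 -6; 0 2 0; 0 0 1]
M⁻¹ · (-3, 0)ᵀ = (0, 0)ᵀ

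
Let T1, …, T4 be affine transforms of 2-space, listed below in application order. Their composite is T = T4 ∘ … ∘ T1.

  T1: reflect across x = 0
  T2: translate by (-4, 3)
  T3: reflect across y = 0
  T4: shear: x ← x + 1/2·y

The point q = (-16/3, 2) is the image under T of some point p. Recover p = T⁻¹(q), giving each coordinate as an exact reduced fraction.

p = (7/3, -5)

T1 = [-1 0 0; 0 1 0; 0 0 1]
T2·T1 = [-1 0 -4; 0 1 3; 0 0 1]
T3·…·T1 = [-1 0 -4; 0 -1 -3; 0 0 1]
T4·…·T1 = [-1 -1/2 -11/2; 0 -1 -3; 0 0 1]
det M = 1; M⁻¹ = [-1 1/2 -4; 0 -1 -3; 0 0 1]
M⁻¹ · (-16/3, 2)ᵀ = (7/3, -5)ᵀ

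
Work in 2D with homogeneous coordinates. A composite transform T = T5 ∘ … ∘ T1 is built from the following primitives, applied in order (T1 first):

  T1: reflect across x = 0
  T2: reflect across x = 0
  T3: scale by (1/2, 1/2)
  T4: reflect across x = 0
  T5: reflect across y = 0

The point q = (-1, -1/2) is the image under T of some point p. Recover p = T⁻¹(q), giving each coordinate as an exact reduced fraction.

T1 = [-1 0 0; 0 1 0; 0 0 1]
T2·T1 = [1 0 0; 0 1 0; 0 0 1]
T3·…·T1 = [1/2 0 0; 0 1/2 0; 0 0 1]
T4·…·T1 = [-1/2 0 0; 0 1/2 0; 0 0 1]
T5·…·T1 = [-1/2 0 0; 0 -1/2 0; 0 0 1]
det M = 1/4; M⁻¹ = [-2 0 0; 0 -2 0; 0 0 1]
M⁻¹ · (-1, -1/2)ᵀ = (2, 1)ᵀ

p = (2, 1)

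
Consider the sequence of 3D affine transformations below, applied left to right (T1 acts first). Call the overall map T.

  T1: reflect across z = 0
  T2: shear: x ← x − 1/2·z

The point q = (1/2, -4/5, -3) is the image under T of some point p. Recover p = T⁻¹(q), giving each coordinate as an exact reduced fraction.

T1 = [1 0 0 0; 0 1 0 0; 0 0 -1 0; 0 0 0 1]
T2·T1 = [1 0 1/2 0; 0 1 0 0; 0 0 -1 0; 0 0 0 1]
det M = -1; M⁻¹ = [1 0 1/2 0; 0 1 0 0; 0 0 -1 0; 0 0 0 1]
M⁻¹ · (1/2, -4/5, -3)ᵀ = (-1, -4/5, 3)ᵀ

p = (-1, -4/5, 3)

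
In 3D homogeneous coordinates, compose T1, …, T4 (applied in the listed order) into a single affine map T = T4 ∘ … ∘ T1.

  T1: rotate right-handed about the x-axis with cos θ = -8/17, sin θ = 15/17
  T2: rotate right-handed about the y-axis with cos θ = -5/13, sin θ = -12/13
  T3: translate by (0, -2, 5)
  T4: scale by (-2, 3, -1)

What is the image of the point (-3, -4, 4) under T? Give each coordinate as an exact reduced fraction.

T1 rotate right-handed about the x-axis with cos θ = -8/17, sin θ = 15/17: (-3, -4, 4) → (-3, -28/17, -92/17)
T2 rotate right-handed about the y-axis with cos θ = -5/13, sin θ = -12/13: (-3, -28/17, -92/17) → (1359/221, -28/17, -152/221)
T3 translate by (0, -2, 5): (1359/221, -28/17, -152/221) → (1359/221, -62/17, 953/221)
T4 scale by (-2, 3, -1): (1359/221, -62/17, 953/221) → (-2718/221, -186/17, -953/221)

T(p) = (-2718/221, -186/17, -953/221)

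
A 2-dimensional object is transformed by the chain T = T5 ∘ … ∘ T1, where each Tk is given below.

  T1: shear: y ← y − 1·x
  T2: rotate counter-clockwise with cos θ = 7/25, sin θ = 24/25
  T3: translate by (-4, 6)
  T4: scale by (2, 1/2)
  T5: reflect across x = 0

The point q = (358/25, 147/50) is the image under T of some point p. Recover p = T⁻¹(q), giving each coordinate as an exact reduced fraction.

T1 = [1 0 0; -1 1 0; 0 0 1]
T2·T1 = [31/25 -24/25 0; 17/25 7/25 0; 0 0 1]
T3·…·T1 = [31/25 -24/25 -4; 17/25 7/25 6; 0 0 1]
T4·…·T1 = [62/25 -48/25 -8; 17/50 7/50 3; 0 0 1]
T5·…·T1 = [-62/25 48/25 8; 17/50 7/50 3; 0 0 1]
det M = -1; M⁻¹ = [-7/50 48/25 -116/25; 17/50 62/25 -254/25; 0 0 1]
M⁻¹ · (358/25, 147/50)ᵀ = (-1, 2)ᵀ

p = (-1, 2)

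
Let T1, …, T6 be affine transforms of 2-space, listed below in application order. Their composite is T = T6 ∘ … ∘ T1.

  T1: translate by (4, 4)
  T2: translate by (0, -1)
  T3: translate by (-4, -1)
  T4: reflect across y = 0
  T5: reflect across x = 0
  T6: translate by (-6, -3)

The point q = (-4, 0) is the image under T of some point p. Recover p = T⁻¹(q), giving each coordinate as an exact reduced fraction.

T1 = [1 0 4; 0 1 4; 0 0 1]
T2·T1 = [1 0 4; 0 1 3; 0 0 1]
T3·…·T1 = [1 0 0; 0 1 2; 0 0 1]
T4·…·T1 = [1 0 0; 0 -1 -2; 0 0 1]
T5·…·T1 = [-1 0 0; 0 -1 -2; 0 0 1]
T6·…·T1 = [-1 0 -6; 0 -1 -5; 0 0 1]
det M = 1; M⁻¹ = [-1 0 -6; 0 -1 -5; 0 0 1]
M⁻¹ · (-4, 0)ᵀ = (-2, -5)ᵀ

p = (-2, -5)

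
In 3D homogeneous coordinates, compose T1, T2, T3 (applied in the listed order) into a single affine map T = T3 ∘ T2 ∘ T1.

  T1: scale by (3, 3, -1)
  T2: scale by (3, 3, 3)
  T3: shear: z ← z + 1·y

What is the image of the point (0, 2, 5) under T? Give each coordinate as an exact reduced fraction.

T1 scale by (3, 3, -1): (0, 2, 5) → (0, 6, -5)
T2 scale by (3, 3, 3): (0, 6, -5) → (0, 18, -15)
T3 shear: z ← z + 1·y: (0, 18, -15) → (0, 18, 3)

T(p) = (0, 18, 3)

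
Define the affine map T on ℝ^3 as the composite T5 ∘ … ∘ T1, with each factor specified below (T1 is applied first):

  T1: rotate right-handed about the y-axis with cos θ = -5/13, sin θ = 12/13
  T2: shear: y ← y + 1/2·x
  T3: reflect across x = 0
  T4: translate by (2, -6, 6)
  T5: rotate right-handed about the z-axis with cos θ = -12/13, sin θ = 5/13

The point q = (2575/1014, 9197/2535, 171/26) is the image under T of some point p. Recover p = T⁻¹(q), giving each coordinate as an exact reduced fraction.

p = (-5/3, 1/5, 5/2)

T1 = [-5/13 0 12/13 0; 0 1 0 0; -12/13 0 -5/13 0; 0 0 0 1]
T2·T1 = [-5/13 0 12/13 0; -5/26 1 6/13 0; -12/13 0 -5/13 0; 0 0 0 1]
T3·…·T1 = [5/13 0 -12/13 0; -5/26 1 6/13 0; -12/13 0 -5/13 0; 0 0 0 1]
T4·…·T1 = [5/13 0 -12/13 2; -5/26 1 6/13 -6; -12/13 0 -5/13 6; 0 0 0 1]
T5·…·T1 = [-95/338 -5/13 114/169 6/13; 55/169 -12/13 -132/169 82/13; -12/13 0 -5/13 6; 0 0 0 1]
det M = -1; M⁻¹ = [-60/169 25/169 -12/13 62/13; -11/13 -19/26 0 5; 144/169 -60/169 -5/13 54/13; 0 0 0 1]
M⁻¹ · (2575/1014, 9197/2535, 171/26)ᵀ = (-5/3, 1/5, 5/2)ᵀ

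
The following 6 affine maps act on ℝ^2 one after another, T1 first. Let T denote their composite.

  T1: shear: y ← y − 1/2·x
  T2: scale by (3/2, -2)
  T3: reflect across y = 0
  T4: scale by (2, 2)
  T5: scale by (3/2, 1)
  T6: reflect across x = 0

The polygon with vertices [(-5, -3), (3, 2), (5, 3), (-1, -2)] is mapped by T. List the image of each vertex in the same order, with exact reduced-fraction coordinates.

image vertices: (45/2, -2), (-27/2, 2), (-45/2, 2), (9/2, -6)

T1 shear: y ← y − 1/2·x: (-5, -3) → (-5, -1/2); (3, 2) → (3, 1/2); (5, 3) → (5, 1/2); (-1, -2) → (-1, -3/2)
T2 scale by (3/2, -2): (-5, -1/2) → (-15/2, 1); (3, 1/2) → (9/2, -1); (5, 1/2) → (15/2, -1); (-1, -3/2) → (-3/2, 3)
T3 reflect across y = 0: (-15/2, 1) → (-15/2, -1); (9/2, -1) → (9/2, 1); (15/2, -1) → (15/2, 1); (-3/2, 3) → (-3/2, -3)
T4 scale by (2, 2): (-15/2, -1) → (-15, -2); (9/2, 1) → (9, 2); (15/2, 1) → (15, 2); (-3/2, -3) → (-3, -6)
T5 scale by (3/2, 1): (-15, -2) → (-45/2, -2); (9, 2) → (27/2, 2); (15, 2) → (45/2, 2); (-3, -6) → (-9/2, -6)
T6 reflect across x = 0: (-45/2, -2) → (45/2, -2); (27/2, 2) → (-27/2, 2); (45/2, 2) → (-45/2, 2); (-9/2, -6) → (9/2, -6)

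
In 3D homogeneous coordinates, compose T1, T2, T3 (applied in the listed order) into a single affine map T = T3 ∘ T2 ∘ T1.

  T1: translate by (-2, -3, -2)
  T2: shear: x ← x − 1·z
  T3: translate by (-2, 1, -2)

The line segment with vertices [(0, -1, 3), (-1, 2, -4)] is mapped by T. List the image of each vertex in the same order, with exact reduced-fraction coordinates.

T1 translate by (-2, -3, -2): (0, -1, 3) → (-2, -4, 1); (-1, 2, -4) → (-3, -1, -6)
T2 shear: x ← x − 1·z: (-2, -4, 1) → (-3, -4, 1); (-3, -1, -6) → (3, -1, -6)
T3 translate by (-2, 1, -2): (-3, -4, 1) → (-5, -3, -1); (3, -1, -6) → (1, 0, -8)

image vertices: (-5, -3, -1), (1, 0, -8)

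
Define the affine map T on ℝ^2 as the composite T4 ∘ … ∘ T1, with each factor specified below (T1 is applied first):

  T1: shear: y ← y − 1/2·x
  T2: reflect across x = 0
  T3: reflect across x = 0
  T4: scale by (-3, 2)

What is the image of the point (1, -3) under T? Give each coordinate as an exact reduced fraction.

T(p) = (-3, -7)

T1 shear: y ← y − 1/2·x: (1, -3) → (1, -7/2)
T2 reflect across x = 0: (1, -7/2) → (-1, -7/2)
T3 reflect across x = 0: (-1, -7/2) → (1, -7/2)
T4 scale by (-3, 2): (1, -7/2) → (-3, -7)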